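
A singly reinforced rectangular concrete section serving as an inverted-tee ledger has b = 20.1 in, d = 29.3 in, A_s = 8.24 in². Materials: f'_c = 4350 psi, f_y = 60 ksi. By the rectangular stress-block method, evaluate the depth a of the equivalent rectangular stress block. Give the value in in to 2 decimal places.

a ≈ 6.65 in

T = A_s f_y = 8.24 × 60 = 494.4 kips.
a = T/(0.85 f'_c b) = 494.4/(0.85 × 4.35 × 20.1) = 6.65 in.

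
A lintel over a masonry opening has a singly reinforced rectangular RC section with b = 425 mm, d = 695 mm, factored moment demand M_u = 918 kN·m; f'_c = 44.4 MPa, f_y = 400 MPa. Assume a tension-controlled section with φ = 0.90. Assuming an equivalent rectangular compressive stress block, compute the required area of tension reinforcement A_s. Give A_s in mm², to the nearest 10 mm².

M_n = M_u/φ = 918/0.90 = 1020 kN·m.
With M_n = 0.85 f'_c a b (d − a/2), solve the quadratic for a:
a = d − √(d² − 2M_n/(0.85 f'_c b)) = 695 − √(695² − 2 × 1020×10⁶/(0.85 × 44.4 × 425)) = 98.48 mm.
A_s = 0.85 f'_c a b / f_y = 0.85 × 44.4 × 98.48 × 425 / 400 = 3948.9 mm².

A_s ≈ 3950 mm²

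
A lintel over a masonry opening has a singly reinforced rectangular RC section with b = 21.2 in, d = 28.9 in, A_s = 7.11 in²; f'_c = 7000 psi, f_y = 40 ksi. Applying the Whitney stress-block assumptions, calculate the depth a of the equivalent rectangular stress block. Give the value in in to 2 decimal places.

T = A_s f_y = 7.11 × 40 = 284.4 kips.
a = T/(0.85 f'_c b) = 284.4/(0.85 × 7 × 21.2) = 2.25 in.

a ≈ 2.25 in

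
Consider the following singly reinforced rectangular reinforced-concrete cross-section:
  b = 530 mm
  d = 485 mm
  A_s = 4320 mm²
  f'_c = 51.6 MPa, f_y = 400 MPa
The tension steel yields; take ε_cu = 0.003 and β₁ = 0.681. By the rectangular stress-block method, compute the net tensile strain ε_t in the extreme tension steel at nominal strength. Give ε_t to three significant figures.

a = A_s f_y/(0.85 f'_c b) = 74.34 mm.
β₁ = 0.681, so c = a/β₁ = 74.34/0.681 = 109.16 mm.
From the linear strain diagram with ε_cu = 0.003: ε_t = 0.003 (d − c)/c = 0.003 × (485 − 109.16)/109.16 = 0.0103.
Since ε_t ≥ 0.005, the section is tension-controlled.

ε_t ≈ 0.0103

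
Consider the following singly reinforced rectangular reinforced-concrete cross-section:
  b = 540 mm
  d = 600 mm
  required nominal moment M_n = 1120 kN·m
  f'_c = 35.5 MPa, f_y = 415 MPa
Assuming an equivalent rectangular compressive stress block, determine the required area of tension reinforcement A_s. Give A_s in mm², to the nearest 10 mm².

With M_n = 0.85 f'_c a b (d − a/2), solve the quadratic for a:
a = d − √(d² − 2M_n/(0.85 f'_c b)) = 600 − √(600² − 2 × 1120×10⁶/(0.85 × 35.5 × 540)) = 128.27 mm.
A_s = 0.85 f'_c a b / f_y = 0.85 × 35.5 × 128.27 × 540 / 415 = 5036.4 mm².

A_s ≈ 5040 mm²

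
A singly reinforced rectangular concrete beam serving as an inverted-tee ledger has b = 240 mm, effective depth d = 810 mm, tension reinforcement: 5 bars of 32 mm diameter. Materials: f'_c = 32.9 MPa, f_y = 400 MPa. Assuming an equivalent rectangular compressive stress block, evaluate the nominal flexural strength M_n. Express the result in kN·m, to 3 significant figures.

A_s = 5 × 804 = 4020 mm².
T = A_s f_y = 4020 × 400 = 1608000 N = 1608 kN.
From C = T: a = T/(0.85 f'_c b) = 1608000/(0.85 × 32.9 × 240) = 239.59 mm.
M_n = T(d − a/2) = 1608 kN × (810 − 119.795) mm = 1109.85 kN·m.

M_n ≈ 1110 kN·m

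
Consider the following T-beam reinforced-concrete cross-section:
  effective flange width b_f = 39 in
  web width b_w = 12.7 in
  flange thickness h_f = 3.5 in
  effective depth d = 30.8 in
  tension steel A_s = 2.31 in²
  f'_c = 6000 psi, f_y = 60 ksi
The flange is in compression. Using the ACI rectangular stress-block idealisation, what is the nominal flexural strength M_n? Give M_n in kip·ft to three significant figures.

Tension: T = A_s f_y = 2.31 × 60 = 138.6 kips.
Try a within the flange: a = T/(0.85 f'_c b_f) = 138.6/(0.85 × 6 × 39) = 0.697 in.
Since a = 0.697 ≤ h_f = 3.5 in, the stress block lies entirely in the flange; analyse as a rectangular beam of width b_f.
M_n = T(d − a/2) = 138.6 × (30.8 − 0.3485) = 4220.6 kip·in.
M_n = 4220.6/12 = 351.72 kip·ft.

M_n ≈ 352 kip·ft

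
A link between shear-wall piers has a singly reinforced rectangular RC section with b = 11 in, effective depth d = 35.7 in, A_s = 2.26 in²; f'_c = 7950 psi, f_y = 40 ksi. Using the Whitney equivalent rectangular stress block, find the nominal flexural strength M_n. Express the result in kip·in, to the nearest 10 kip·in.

T = A_s f_y = 2.26 × 40 = 90.4 kips.
a = T/(0.85 f'_c b) = 90.4/(0.85 × 7.95 × 11) = 1.216 in.
M_n = T(d − a/2) = 90.4 × (35.7 − 0.608) = 3172.3 kip·in.

M_n ≈ 3170 kip·in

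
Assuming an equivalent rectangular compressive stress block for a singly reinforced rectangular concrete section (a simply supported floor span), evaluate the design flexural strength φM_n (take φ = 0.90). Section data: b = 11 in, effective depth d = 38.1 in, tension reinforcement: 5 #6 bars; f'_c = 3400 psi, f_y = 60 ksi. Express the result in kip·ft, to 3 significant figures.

A_s = 5 × 0.44 = 2.2 in².
T = A_s f_y = 2.2 × 60 = 132 kips.
a = T/(0.85 f'_c b) = 132/(0.85 × 3.4 × 11) = 4.152 in.
M_n = T(d − a/2) = 132 × (38.1 − 2.076) = 4755.2 kip·in = 4755.2/12 = 396.27 kip·ft.
φM_n = 0.90 × 396.27 = 356.64 kip·ft.

φM_n ≈ 357 kip·ft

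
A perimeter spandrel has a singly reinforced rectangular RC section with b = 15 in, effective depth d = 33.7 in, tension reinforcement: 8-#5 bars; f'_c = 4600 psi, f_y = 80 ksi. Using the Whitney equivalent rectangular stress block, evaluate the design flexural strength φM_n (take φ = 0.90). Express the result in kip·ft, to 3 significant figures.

A_s = 8 × 0.31 = 2.48 in².
T = A_s f_y = 2.48 × 80 = 198.4 kips.
a = T/(0.85 f'_c b) = 198.4/(0.85 × 4.6 × 15) = 3.383 in.
M_n = T(d − a/2) = 198.4 × (33.7 − 1.6915) = 6350.5 kip·in = 6350.5/12 = 529.21 kip·ft.
φM_n = 0.90 × 529.21 = 476.29 kip·ft.

φM_n ≈ 476 kip·ft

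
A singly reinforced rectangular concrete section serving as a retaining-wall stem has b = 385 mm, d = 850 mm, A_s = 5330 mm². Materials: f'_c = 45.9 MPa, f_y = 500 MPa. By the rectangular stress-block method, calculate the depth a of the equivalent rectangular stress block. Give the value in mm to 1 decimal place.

a ≈ 177.4 mm

T = A_s f_y = 5330 × 500 = 2665000 N = 2665 kN.
Setting C = 0.85 f'_c a b equal to T: a = 2665000/(0.85 × 45.9 × 385) = 177.4 mm.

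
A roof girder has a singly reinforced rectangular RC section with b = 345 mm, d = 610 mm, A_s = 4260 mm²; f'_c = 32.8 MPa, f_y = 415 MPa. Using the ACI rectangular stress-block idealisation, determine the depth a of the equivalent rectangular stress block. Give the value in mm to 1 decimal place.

a ≈ 183.8 mm

T = A_s f_y = 4260 × 415 = 1767900 N = 1767.9 kN.
Setting C = 0.85 f'_c a b equal to T: a = 1767900/(0.85 × 32.8 × 345) = 183.8 mm.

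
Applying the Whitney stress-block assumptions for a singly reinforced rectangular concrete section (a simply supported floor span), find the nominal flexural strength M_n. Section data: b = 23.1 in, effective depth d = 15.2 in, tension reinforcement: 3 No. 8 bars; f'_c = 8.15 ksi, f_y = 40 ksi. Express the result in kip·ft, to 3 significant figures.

A_s = 3 × 0.79 = 2.37 in².
T = A_s f_y = 2.37 × 40 = 94.8 kips.
a = T/(0.85 f'_c b) = 94.8/(0.85 × 8.15 × 23.1) = 0.592 in.
M_n = T(d − a/2) = 94.8 × (15.2 − 0.296) = 1412.9 kip·in = 1412.9/12 = 117.74 kip·ft.

M_n ≈ 118 kip·ft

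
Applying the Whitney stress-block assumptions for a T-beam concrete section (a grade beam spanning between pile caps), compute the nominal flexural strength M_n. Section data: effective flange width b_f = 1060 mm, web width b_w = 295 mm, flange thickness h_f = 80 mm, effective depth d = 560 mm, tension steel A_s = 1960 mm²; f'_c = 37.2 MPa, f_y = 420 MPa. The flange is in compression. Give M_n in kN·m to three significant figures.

Tension: T = A_s f_y = 1960 × 420 = 823200 N.
Try a within the flange: a = T/(0.85 f'_c b_f) = 823200/(0.85 × 37.2 × 1060) = 24.56 mm.
Since a = 24.56 ≤ h_f = 80 mm, the stress block lies entirely in the flange; analyse as a rectangular beam of width b_f.
M_n = T(d − a/2) = 823200 × (560 − 12.28) = 450.88 × 10⁶ N·mm.
M_n = 450.88 kN·m.

M_n ≈ 451 kN·m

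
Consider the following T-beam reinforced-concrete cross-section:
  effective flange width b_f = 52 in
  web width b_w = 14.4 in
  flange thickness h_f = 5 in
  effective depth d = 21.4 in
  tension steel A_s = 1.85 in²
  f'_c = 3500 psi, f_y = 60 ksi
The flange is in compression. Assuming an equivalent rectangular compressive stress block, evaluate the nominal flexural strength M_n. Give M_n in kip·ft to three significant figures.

Tension: T = A_s f_y = 1.85 × 60 = 111 kips.
Try a within the flange: a = T/(0.85 f'_c b_f) = 111/(0.85 × 3.5 × 52) = 0.718 in.
Since a = 0.718 ≤ h_f = 5 in, the stress block lies entirely in the flange; analyse as a rectangular beam of width b_f.
M_n = T(d − a/2) = 111 × (21.4 − 0.359) = 2335.6 kip·in.
M_n = 2335.6/12 = 194.63 kip·ft.

M_n ≈ 195 kip·ft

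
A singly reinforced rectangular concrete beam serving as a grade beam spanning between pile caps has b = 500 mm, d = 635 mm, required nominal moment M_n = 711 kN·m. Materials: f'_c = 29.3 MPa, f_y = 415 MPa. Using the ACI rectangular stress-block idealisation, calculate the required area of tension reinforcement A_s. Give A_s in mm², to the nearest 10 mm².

With M_n = 0.85 f'_c a b (d − a/2), solve the quadratic for a:
a = d − √(d² − 2M_n/(0.85 f'_c b)) = 635 − √(635² − 2 × 711×10⁶/(0.85 × 29.3 × 500)) = 97.38 mm.
A_s = 0.85 f'_c a b / f_y = 0.85 × 29.3 × 97.38 × 500 / 415 = 2922.0 mm².

A_s ≈ 2920 mm²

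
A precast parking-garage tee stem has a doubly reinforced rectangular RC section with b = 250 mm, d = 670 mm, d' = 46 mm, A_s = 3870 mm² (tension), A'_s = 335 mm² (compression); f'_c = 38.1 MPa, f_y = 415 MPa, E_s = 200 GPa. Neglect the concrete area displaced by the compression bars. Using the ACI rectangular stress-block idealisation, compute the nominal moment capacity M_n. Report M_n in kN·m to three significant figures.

M_n ≈ 937 kN·m

Assume both tension and compression steel yield.
Net tension couple steel: A_s − A'_s = 3535 mm².
a = (A_s − A'_s) f_y / (0.85 f'_c b) = 1467025/(0.85 × 38.1 × 250) = 181.20 mm.
c = a/β₁ = 181.20/0.778 = 232.90 mm; ε'_s = 0.003(c − d')/c = 0.0024 ≥ f_y/E_s = 0.0021, so compression steel does yield.
M_n = (A_s − A'_s) f_y (d − a/2) + A'_s f_y (d − d') = [1467025 × (670 − 90.6) + 139025 × (670 − 46)] × 10⁻⁶ = 849.99 + 86.75 = 936.74 kN·m.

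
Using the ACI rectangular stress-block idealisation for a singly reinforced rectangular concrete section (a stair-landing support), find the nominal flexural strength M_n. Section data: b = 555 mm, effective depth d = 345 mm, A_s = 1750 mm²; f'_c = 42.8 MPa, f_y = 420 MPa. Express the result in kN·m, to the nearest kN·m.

M_n ≈ 240 kN·m

T = A_s f_y = 1750 × 420 = 735000 N = 735 kN.
From C = T: a = T/(0.85 f'_c b) = 735000/(0.85 × 42.8 × 555) = 36.40 mm.
M_n = T(d − a/2) = 735 kN × (345 − 18.2) mm = 240.20 kN·m.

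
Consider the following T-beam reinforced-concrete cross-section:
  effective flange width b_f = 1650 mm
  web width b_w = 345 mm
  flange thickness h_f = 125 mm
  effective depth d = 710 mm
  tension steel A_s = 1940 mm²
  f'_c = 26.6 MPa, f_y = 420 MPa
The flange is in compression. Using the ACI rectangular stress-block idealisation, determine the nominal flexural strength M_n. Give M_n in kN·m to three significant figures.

M_n ≈ 570 kN·m

Tension: T = A_s f_y = 1940 × 420 = 814800 N.
Try a within the flange: a = T/(0.85 f'_c b_f) = 814800/(0.85 × 26.6 × 1650) = 21.84 mm.
Since a = 21.84 ≤ h_f = 125 mm, the stress block lies entirely in the flange; analyse as a rectangular beam of width b_f.
M_n = T(d − a/2) = 814800 × (710 − 10.92) = 569.61 × 10⁶ N·mm.
M_n = 569.61 kN·m.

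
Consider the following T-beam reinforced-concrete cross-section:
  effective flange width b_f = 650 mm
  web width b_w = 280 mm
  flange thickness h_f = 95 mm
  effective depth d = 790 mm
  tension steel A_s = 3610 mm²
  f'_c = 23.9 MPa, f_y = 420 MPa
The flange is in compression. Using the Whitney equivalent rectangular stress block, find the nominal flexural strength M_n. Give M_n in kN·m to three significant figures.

Tension: T = A_s f_y = 3610 × 420 = 1516200 N.
Try a within the flange: a = T/(0.85 f'_c b_f) = 1516200/(0.85 × 23.9 × 650) = 114.82 mm.
a = 114.82 > h_f = 95 mm: the block extends into the web. Split into flange-overhang and web parts.
C_f = 0.85 f'_c (b_f − b_w) h_f = 0.85 × 23.9 × (650 − 280) × 95 = 714072 N.
Remaining web compression depth: a_w = (T − C_f)/(0.85 f'_c b_w) = (1516200 − 714072)/(0.85 × 23.9 × 280) = 141.02 mm.
M_n = C_f(d − h_f/2) + (T − C_f)(d − a_w/2) = 714072 × (790 − 47.5) + 802128 × (790 − 70.51) = 530.20 + 577.12 = 1107.32 × 10⁶ N·mm.
M_n = 1107.32 kN·m.

M_n ≈ 1110 kN·m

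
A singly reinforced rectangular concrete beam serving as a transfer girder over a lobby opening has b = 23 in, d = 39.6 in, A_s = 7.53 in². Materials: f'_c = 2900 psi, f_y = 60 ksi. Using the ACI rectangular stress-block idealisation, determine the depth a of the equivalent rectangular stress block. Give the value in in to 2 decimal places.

T = A_s f_y = 7.53 × 60 = 451.8 kips.
a = T/(0.85 f'_c b) = 451.8/(0.85 × 2.9 × 23) = 7.97 in.

a ≈ 7.97 in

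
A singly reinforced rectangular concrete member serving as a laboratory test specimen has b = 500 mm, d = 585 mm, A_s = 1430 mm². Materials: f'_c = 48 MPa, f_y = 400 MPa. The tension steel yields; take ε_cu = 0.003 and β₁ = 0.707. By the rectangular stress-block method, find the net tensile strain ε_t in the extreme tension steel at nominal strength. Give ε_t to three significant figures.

a = A_s f_y/(0.85 f'_c b) = 28.04 mm.
β₁ = 0.707, so c = a/β₁ = 28.04/0.707 = 39.66 mm.
From the linear strain diagram with ε_cu = 0.003: ε_t = 0.003 (d − c)/c = 0.003 × (585 − 39.66)/39.66 = 0.0413.
Since ε_t ≥ 0.005, the section is tension-controlled.

ε_t ≈ 0.0413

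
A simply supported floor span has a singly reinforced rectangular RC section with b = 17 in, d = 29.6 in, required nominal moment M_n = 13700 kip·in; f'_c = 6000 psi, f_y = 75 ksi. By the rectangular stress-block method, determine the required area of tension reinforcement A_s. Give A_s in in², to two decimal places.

A_s ≈ 6.86 in²

From M_n = 0.85 f'_c a b (d − a/2):
a = d − √(d² − 2M_n/(0.85 f'_c b)) = 29.6 − √(29.6² − 2 × 13700/(0.85 × 6 × 17)) = 5.933 in.
A_s = 0.85 f'_c a b / f_y = 0.85 × 6 × 5.933 × 17 / 75 = 6.859 in².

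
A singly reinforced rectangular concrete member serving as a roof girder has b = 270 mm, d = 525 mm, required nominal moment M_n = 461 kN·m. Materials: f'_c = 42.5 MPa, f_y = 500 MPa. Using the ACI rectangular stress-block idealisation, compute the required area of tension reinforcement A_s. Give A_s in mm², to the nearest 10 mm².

With M_n = 0.85 f'_c a b (d − a/2), solve the quadratic for a:
a = d − √(d² − 2M_n/(0.85 f'_c b)) = 525 − √(525² − 2 × 461×10⁶/(0.85 × 42.5 × 270)) = 99.44 mm.
A_s = 0.85 f'_c a b / f_y = 0.85 × 42.5 × 99.44 × 270 / 500 = 1939.8 mm².

A_s ≈ 1940 mm²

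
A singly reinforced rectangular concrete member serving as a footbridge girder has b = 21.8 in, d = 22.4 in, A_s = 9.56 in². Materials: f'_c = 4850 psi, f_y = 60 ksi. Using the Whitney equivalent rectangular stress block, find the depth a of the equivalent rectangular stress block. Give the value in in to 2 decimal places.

T = A_s f_y = 9.56 × 60 = 573.6 kips.
a = T/(0.85 f'_c b) = 573.6/(0.85 × 4.85 × 21.8) = 6.38 in.

a ≈ 6.38 in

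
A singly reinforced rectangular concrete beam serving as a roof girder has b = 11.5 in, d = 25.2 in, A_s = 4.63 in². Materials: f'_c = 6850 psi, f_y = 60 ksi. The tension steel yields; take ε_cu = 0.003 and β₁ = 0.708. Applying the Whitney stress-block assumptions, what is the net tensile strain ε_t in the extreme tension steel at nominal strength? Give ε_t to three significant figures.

ε_t ≈ 0.00990

a = A_s f_y/(0.85 f'_c b) = 4.149 in.
β₁ = 0.708, so c = a/β₁ = 4.149/0.708 = 5.860 in.
From the linear strain diagram with ε_cu = 0.003: ε_t = 0.003 (d − c)/c = 0.003 × (25.2 − 5.860)/5.860 = 0.00990.
Since ε_t ≥ 0.005, the section is tension-controlled.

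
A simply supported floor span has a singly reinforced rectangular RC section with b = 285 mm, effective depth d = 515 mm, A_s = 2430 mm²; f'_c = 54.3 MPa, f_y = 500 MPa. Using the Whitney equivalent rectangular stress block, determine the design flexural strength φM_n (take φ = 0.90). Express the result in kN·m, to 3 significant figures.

T = A_s f_y = 2430 × 500 = 1215000 N = 1215 kN.
From C = T: a = T/(0.85 f'_c b) = 1215000/(0.85 × 54.3 × 285) = 92.37 mm.
M_n = T(d − a/2) = 1215 kN × (515 − 46.185) mm = 569.61 kN·m.
φM_n = 0.90 × 569.61 = 512.65 kN·m.

φM_n ≈ 513 kN·m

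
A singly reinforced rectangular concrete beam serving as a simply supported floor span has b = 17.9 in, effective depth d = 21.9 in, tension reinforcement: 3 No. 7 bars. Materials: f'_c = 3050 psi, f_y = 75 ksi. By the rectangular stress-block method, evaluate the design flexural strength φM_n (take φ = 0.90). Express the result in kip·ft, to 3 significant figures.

φM_n ≈ 207 kip·ft

A_s = 3 × 0.6 = 1.8 in².
T = A_s f_y = 1.8 × 75 = 135 kips.
a = T/(0.85 f'_c b) = 135/(0.85 × 3.05 × 17.9) = 2.909 in.
M_n = T(d − a/2) = 135 × (21.9 − 1.4545) = 2760.1 kip·in = 2760.1/12 = 230.01 kip·ft.
φM_n = 0.90 × 230.01 = 207.01 kip·ft.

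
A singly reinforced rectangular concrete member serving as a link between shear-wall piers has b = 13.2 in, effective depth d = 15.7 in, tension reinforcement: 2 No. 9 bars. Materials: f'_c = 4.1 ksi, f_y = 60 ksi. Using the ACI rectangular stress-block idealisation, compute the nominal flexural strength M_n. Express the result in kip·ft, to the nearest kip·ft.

A_s = 2 × 1 = 2 in².
T = A_s f_y = 2 × 60 = 120 kips.
a = T/(0.85 f'_c b) = 120/(0.85 × 4.1 × 13.2) = 2.609 in.
M_n = T(d − a/2) = 120 × (15.7 − 1.3045) = 1727.5 kip·in = 1727.5/12 = 143.96 kip·ft.

M_n ≈ 144 kip·ft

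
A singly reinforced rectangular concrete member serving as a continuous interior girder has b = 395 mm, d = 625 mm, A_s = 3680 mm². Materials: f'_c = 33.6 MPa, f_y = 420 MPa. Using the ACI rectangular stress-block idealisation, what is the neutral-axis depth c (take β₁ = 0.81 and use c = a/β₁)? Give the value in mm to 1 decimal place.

c ≈ 169.1 mm

T = A_s f_y = 3680 × 420 = 1545600 N = 1545.6 kN.
Setting C = 0.85 f'_c a b equal to T: a = 1545600/(0.85 × 33.6 × 395) = 137.007 mm.
With β₁ = 0.81, c = a/β₁ = 137.007/0.81 = 169.1 mm.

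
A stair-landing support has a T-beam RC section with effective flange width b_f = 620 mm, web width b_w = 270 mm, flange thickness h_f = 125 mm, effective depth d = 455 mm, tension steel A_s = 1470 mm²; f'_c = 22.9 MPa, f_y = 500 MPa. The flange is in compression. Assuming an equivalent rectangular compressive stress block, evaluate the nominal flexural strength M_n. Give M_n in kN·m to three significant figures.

M_n ≈ 312 kN·m

Tension: T = A_s f_y = 1470 × 500 = 735000 N.
Try a within the flange: a = T/(0.85 f'_c b_f) = 735000/(0.85 × 22.9 × 620) = 60.90 mm.
Since a = 60.90 ≤ h_f = 125 mm, the stress block lies entirely in the flange; analyse as a rectangular beam of width b_f.
M_n = T(d − a/2) = 735000 × (455 − 30.45) = 312.04 × 10⁶ N·mm.
M_n = 312.04 kN·m.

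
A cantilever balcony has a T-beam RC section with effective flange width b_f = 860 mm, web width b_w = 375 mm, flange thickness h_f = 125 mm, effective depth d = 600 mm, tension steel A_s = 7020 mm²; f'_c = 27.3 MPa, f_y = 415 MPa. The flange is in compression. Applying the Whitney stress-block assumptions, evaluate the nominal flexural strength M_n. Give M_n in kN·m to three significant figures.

M_n ≈ 1530 kN·m

Tension: T = A_s f_y = 7020 × 415 = 2913300 N.
Try a within the flange: a = T/(0.85 f'_c b_f) = 2913300/(0.85 × 27.3 × 860) = 145.98 mm.
a = 145.98 > h_f = 125 mm: the block extends into the web. Split into flange-overhang and web parts.
C_f = 0.85 f'_c (b_f − b_w) h_f = 0.85 × 27.3 × (860 − 375) × 125 = 1406803 N.
Remaining web compression depth: a_w = (T − C_f)/(0.85 f'_c b_w) = (2913300 − 1406803)/(0.85 × 27.3 × 375) = 173.12 mm.
M_n = C_f(d − h_f/2) + (T − C_f)(d − a_w/2) = 1406803 × (600 − 62.5) + 1506497 × (600 − 86.56) = 756.16 + 773.50 = 1529.66 × 10⁶ N·mm.
M_n = 1529.66 kN·m.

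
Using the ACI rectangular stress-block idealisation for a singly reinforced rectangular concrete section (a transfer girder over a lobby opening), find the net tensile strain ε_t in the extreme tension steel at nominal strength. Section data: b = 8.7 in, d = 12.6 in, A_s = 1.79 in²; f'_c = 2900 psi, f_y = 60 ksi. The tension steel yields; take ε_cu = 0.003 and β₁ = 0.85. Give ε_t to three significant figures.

ε_t ≈ 0.00342

a = A_s f_y/(0.85 f'_c b) = 5.008 in.
β₁ = 0.85, so c = a/β₁ = 5.008/0.85 = 5.892 in.
From the linear strain diagram with ε_cu = 0.003: ε_t = 0.003 (d − c)/c = 0.003 × (12.6 − 5.892)/5.892 = 0.00342.
ε_t < 0.004 — the section is over-reinforced for flexure under ACI limits.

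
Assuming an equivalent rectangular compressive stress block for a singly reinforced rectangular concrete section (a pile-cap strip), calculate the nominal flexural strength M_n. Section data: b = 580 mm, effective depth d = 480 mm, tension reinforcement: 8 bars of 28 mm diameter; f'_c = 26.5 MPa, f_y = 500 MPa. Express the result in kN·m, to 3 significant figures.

M_n ≈ 950 kN·m

A_s = 8 × 616 = 4928 mm².
T = A_s f_y = 4928 × 500 = 2464000 N = 2464 kN.
From C = T: a = T/(0.85 f'_c b) = 2464000/(0.85 × 26.5 × 580) = 188.60 mm.
M_n = T(d − a/2) = 2464 kN × (480 − 94.3) mm = 950.36 kN·m.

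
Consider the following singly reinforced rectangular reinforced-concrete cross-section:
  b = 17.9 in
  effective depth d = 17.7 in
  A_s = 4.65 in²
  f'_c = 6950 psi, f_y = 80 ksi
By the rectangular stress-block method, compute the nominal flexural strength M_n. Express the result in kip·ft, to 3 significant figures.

T = A_s f_y = 4.65 × 80 = 372 kips.
a = T/(0.85 f'_c b) = 372/(0.85 × 6.95 × 17.9) = 3.518 in.
M_n = T(d − a/2) = 372 × (17.7 − 1.759) = 5930.1 kip·in = 5930.1/12 = 494.18 kip·ft.

M_n ≈ 494 kip·ft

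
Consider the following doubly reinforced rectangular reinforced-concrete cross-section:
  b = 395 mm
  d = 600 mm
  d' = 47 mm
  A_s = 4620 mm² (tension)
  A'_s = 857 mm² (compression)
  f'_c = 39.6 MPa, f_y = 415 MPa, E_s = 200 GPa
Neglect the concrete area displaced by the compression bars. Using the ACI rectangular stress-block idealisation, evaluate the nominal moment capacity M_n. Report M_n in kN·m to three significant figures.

M_n ≈ 1040 kN·m

Assume both tension and compression steel yield.
Net tension couple steel: A_s − A'_s = 3763 mm².
a = (A_s − A'_s) f_y / (0.85 f'_c b) = 1561645/(0.85 × 39.6 × 395) = 117.45 mm.
c = a/β₁ = 117.45/0.767 = 153.13 mm; ε'_s = 0.003(c − d')/c = 0.0021 ≥ f_y/E_s = 0.0021, so compression steel does yield.
M_n = (A_s − A'_s) f_y (d − a/2) + A'_s f_y (d − d') = [1561645 × (600 − 58.725) + 355655 × (600 − 47)] × 10⁻⁶ = 845.28 + 196.68 = 1041.96 kN·m.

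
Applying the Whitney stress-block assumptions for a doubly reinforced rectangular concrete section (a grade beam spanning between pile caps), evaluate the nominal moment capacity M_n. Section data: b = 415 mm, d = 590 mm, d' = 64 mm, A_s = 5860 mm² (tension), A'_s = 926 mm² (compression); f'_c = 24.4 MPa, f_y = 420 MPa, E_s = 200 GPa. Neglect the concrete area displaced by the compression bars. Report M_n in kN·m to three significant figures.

Assume both tension and compression steel yield.
Net tension couple steel: A_s − A'_s = 4934 mm².
a = (A_s − A'_s) f_y / (0.85 f'_c b) = 2072280/(0.85 × 24.4 × 415) = 240.76 mm.
c = a/β₁ = 240.76/0.85 = 283.25 mm; ε'_s = 0.003(c − d')/c = 0.0023 ≥ f_y/E_s = 0.0021, so compression steel does yield.
M_n = (A_s − A'_s) f_y (d − a/2) + A'_s f_y (d − d') = [2072280 × (590 − 120.38) + 388920 × (590 − 64)] × 10⁻⁶ = 973.18 + 204.57 = 1177.75 kN·m.

M_n ≈ 1180 kN·m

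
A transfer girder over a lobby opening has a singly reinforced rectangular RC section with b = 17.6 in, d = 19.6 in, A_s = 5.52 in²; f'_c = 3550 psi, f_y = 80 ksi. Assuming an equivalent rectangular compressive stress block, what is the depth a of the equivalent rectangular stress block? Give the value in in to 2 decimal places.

a ≈ 8.32 in

T = A_s f_y = 5.52 × 80 = 441.6 kips.
a = T/(0.85 f'_c b) = 441.6/(0.85 × 3.55 × 17.6) = 8.32 in.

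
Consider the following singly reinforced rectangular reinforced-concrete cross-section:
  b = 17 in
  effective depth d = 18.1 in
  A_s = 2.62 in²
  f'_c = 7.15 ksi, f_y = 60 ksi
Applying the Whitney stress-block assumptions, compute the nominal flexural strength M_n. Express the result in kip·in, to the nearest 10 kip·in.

M_n ≈ 2730 kip·in

T = A_s f_y = 2.62 × 60 = 157.2 kips.
a = T/(0.85 f'_c b) = 157.2/(0.85 × 7.15 × 17) = 1.522 in.
M_n = T(d − a/2) = 157.2 × (18.1 − 0.761) = 2725.7 kip·in.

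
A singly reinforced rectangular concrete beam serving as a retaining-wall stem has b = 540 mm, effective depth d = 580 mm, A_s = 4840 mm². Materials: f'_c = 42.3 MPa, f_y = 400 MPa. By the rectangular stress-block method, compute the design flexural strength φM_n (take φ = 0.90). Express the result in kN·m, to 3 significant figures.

φM_n ≈ 924 kN·m

T = A_s f_y = 4840 × 400 = 1936000 N = 1936 kN.
From C = T: a = T/(0.85 f'_c b) = 1936000/(0.85 × 42.3 × 540) = 99.71 mm.
M_n = T(d − a/2) = 1936 kN × (580 − 49.855) mm = 1026.36 kN·m.
φM_n = 0.90 × 1026.36 = 923.72 kN·m.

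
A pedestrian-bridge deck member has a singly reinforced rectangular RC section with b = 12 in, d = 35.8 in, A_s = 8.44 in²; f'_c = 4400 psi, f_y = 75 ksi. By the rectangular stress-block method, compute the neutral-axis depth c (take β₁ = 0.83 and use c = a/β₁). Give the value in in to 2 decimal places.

T = A_s f_y = 8.44 × 75 = 633 kips.
a = T/(0.85 f'_c b) = 633/(0.85 × 4.4 × 12) = 14.1043 in.
With β₁ = 0.83, c = a/β₁ = 14.1043/0.83 = 16.99 in.

c ≈ 16.99 in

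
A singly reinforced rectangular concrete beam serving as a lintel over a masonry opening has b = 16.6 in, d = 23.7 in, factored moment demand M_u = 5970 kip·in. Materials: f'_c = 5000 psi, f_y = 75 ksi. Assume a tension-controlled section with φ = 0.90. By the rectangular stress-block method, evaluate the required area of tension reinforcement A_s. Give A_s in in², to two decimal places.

M_n = M_u/φ = 5970/0.90 = 6633.33 kip·in.
From M_n = 0.85 f'_c a b (d − a/2):
a = d − √(d² − 2M_n/(0.85 f'_c b)) = 23.7 − √(23.7² − 2 × 6633.33/(0.85 × 5 × 16.6)) = 4.370 in.
A_s = 0.85 f'_c a b / f_y = 0.85 × 5 × 4.370 × 16.6 / 75 = 4.111 in².

A_s ≈ 4.11 in²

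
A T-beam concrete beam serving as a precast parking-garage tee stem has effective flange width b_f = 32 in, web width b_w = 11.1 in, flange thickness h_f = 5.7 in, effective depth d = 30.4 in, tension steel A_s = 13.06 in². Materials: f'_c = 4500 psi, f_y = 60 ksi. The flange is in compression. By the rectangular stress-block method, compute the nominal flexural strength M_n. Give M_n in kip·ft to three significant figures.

Tension: T = A_s f_y = 13.06 × 60 = 783.6 kips.
Try a within the flange: a = T/(0.85 f'_c b_f) = 783.6/(0.85 × 4.5 × 32) = 6.402 in.
a = 6.402 > h_f = 5.7 in: the block extends into the web. Split into flange-overhang and web parts.
C_f = 0.85 f'_c (b_f − b_w) h_f = 0.85 × 4.5 × (32 − 11.1) × 5.7 = 455.7 kips.
Remaining web compression depth: a_w = (T − C_f)/(0.85 f'_c b_w) = (783.6 − 455.7)/(0.85 × 4.5 × 11.1) = 7.723 in.
M_n = C_f(d − h_f/2) + (T − C_f)(d − a_w/2) = 455.7 × (30.4 − 2.85) + 327.9 × (30.4 − 3.8615) = 12554.5 + 8702.0 = 21256.5 kip·in.
M_n = 21256.5/12 = 1771.38 kip·ft.

M_n ≈ 1770 kip·ft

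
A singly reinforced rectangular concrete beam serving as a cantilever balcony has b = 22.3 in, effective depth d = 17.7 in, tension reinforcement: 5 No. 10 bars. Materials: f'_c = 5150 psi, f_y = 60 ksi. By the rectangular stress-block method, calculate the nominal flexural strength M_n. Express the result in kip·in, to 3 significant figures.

M_n ≈ 6000 kip·in

A_s = 5 × 1.27 = 6.35 in².
T = A_s f_y = 6.35 × 60 = 381 kips.
a = T/(0.85 f'_c b) = 381/(0.85 × 5.15 × 22.3) = 3.903 in.
M_n = T(d − a/2) = 381 × (17.7 − 1.9515) = 6000.2 kip·in.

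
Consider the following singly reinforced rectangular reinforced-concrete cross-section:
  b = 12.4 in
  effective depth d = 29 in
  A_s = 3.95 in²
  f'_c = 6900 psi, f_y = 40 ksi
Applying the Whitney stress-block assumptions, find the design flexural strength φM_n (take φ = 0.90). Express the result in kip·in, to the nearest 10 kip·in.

T = A_s f_y = 3.95 × 40 = 158 kips.
a = T/(0.85 f'_c b) = 158/(0.85 × 6.9 × 12.4) = 2.173 in.
M_n = T(d − a/2) = 158 × (29 − 1.0865) = 4410.3 kip·in.
φM_n = 0.90 × 4410.3 = 3969.3 kip·in.

φM_n ≈ 3970 kip·in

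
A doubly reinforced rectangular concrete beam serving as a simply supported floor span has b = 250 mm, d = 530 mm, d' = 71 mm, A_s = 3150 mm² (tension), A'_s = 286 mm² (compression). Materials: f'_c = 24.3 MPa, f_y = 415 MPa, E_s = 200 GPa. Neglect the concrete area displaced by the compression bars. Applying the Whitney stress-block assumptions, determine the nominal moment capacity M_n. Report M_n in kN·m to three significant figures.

M_n ≈ 548 kN·m

Assume both tension and compression steel yield.
Net tension couple steel: A_s − A'_s = 2864 mm².
a = (A_s − A'_s) f_y / (0.85 f'_c b) = 1188560/(0.85 × 24.3 × 250) = 230.17 mm.
c = a/β₁ = 230.17/0.85 = 270.79 mm; ε'_s = 0.003(c − d')/c = 0.0022 ≥ f_y/E_s = 0.0021, so compression steel does yield.
M_n = (A_s − A'_s) f_y (d − a/2) + A'_s f_y (d − d') = [1188560 × (530 − 115.085) + 118690 × (530 − 71)] × 10⁻⁶ = 493.15 + 54.48 = 547.63 kN·m.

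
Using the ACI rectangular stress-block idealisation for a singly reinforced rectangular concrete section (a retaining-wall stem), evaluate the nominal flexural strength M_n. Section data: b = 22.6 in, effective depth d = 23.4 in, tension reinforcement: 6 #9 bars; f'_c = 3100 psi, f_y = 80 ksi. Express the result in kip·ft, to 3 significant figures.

M_n ≈ 775 kip·ft

A_s = 6 × 1 = 6 in².
T = A_s f_y = 6 × 80 = 480 kips.
a = T/(0.85 f'_c b) = 480/(0.85 × 3.1 × 22.6) = 8.060 in.
M_n = T(d − a/2) = 480 × (23.4 − 4.03) = 9297.6 kip·in = 9297.6/12 = 774.80 kip·ft.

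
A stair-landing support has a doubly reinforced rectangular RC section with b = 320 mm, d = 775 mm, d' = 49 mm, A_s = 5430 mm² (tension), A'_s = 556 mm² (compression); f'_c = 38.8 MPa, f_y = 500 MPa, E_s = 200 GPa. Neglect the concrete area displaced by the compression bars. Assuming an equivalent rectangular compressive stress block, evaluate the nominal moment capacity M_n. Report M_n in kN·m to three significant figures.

M_n ≈ 1810 kN·m

Assume both tension and compression steel yield.
Net tension couple steel: A_s − A'_s = 4874 mm².
a = (A_s − A'_s) f_y / (0.85 f'_c b) = 2437000/(0.85 × 38.8 × 320) = 230.92 mm.
c = a/β₁ = 230.92/0.773 = 298.73 mm; ε'_s = 0.003(c − d')/c = 0.0025 ≥ f_y/E_s = 0.0025, so compression steel does yield.
M_n = (A_s − A'_s) f_y (d − a/2) + A'_s f_y (d − d') = [2437000 × (775 − 115.46) + 278000 × (775 − 49)] × 10⁻⁶ = 1607.30 + 201.83 = 1809.13 kN·m.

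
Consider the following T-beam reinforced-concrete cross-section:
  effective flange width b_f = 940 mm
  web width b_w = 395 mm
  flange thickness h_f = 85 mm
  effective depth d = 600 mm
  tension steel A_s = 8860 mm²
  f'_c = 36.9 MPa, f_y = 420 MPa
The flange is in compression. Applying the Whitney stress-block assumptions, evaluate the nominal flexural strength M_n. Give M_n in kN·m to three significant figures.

M_n ≈ 1960 kN·m

Tension: T = A_s f_y = 8860 × 420 = 3721200 N.
Try a within the flange: a = T/(0.85 f'_c b_f) = 3721200/(0.85 × 36.9 × 940) = 126.21 mm.
a = 126.21 > h_f = 85 mm: the block extends into the web. Split into flange-overhang and web parts.
C_f = 0.85 f'_c (b_f − b_w) h_f = 0.85 × 36.9 × (940 − 395) × 85 = 1452984 N.
Remaining web compression depth: a_w = (T − C_f)/(0.85 f'_c b_w) = (3721200 − 1452984)/(0.85 × 36.9 × 395) = 183.08 mm.
M_n = C_f(d − h_f/2) + (T − C_f)(d − a_w/2) = 1452984 × (600 − 42.5) + 2268216 × (600 − 91.54) = 810.04 + 1153.30 = 1963.34 × 10⁶ N·mm.
M_n = 1963.34 kN·m.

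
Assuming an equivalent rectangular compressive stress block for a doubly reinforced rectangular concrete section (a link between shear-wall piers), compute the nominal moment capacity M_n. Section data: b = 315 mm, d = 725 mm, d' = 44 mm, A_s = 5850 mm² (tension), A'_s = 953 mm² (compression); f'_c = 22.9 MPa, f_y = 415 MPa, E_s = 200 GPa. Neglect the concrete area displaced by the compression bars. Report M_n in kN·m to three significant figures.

Assume both tension and compression steel yield.
Net tension couple steel: A_s − A'_s = 4897 mm².
a = (A_s − A'_s) f_y / (0.85 f'_c b) = 2032255/(0.85 × 22.9 × 315) = 331.45 mm.
c = a/β₁ = 331.45/0.85 = 389.94 mm; ε'_s = 0.003(c − d')/c = 0.0027 ≥ f_y/E_s = 0.0021, so compression steel does yield.
M_n = (A_s − A'_s) f_y (d − a/2) + A'_s f_y (d − d') = [2032255 × (725 − 165.725) + 395495 × (725 − 44)] × 10⁻⁶ = 1136.59 + 269.33 = 1405.92 kN·m.

M_n ≈ 1410 kN·m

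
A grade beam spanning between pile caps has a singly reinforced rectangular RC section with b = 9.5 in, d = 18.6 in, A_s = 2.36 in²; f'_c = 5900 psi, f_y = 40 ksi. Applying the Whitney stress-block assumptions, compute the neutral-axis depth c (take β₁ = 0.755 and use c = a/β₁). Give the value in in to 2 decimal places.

c ≈ 2.62 in

T = A_s f_y = 2.36 × 40 = 94.4 kips.
a = T/(0.85 f'_c b) = 94.4/(0.85 × 5.9 × 9.5) = 1.9814 in.
With β₁ = 0.755, c = a/β₁ = 1.9814/0.755 = 2.62 in.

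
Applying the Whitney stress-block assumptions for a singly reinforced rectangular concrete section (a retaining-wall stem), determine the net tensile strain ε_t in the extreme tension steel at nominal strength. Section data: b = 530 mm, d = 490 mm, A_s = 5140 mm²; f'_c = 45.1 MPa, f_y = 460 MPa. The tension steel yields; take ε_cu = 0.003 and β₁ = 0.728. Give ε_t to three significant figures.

ε_t ≈ 0.00620

a = A_s f_y/(0.85 f'_c b) = 116.37 mm.
β₁ = 0.728, so c = a/β₁ = 116.37/0.728 = 159.85 mm.
From the linear strain diagram with ε_cu = 0.003: ε_t = 0.003 (d − c)/c = 0.003 × (490 − 159.85)/159.85 = 0.00620.
Since ε_t ≥ 0.005, the section is tension-controlled.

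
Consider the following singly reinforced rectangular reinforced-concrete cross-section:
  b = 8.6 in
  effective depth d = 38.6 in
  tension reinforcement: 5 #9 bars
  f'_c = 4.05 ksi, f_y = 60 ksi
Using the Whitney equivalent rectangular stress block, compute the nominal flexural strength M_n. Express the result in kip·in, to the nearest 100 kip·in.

M_n ≈ 10100 kip·in

A_s = 5 × 1 = 5 in².
T = A_s f_y = 5 × 60 = 300 kips.
a = T/(0.85 f'_c b) = 300/(0.85 × 4.05 × 8.6) = 10.133 in.
M_n = T(d − a/2) = 300 × (38.6 − 5.0665) = 10060.1 kip·in.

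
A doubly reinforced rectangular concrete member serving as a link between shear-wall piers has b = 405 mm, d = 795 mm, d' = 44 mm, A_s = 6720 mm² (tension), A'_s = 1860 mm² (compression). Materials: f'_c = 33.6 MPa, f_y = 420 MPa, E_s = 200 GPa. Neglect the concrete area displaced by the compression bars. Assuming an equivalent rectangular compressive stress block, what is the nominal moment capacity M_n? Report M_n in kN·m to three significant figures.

Assume both tension and compression steel yield.
Net tension couple steel: A_s − A'_s = 4860 mm².
a = (A_s − A'_s) f_y / (0.85 f'_c b) = 2041200/(0.85 × 33.6 × 405) = 176.47 mm.
c = a/β₁ = 176.47/0.81 = 217.86 mm; ε'_s = 0.003(c − d')/c = 0.0024 ≥ f_y/E_s = 0.0021, so compression steel does yield.
M_n = (A_s − A'_s) f_y (d − a/2) + A'_s f_y (d − d') = [2041200 × (795 − 88.235) + 781200 × (795 − 44)] × 10⁻⁶ = 1442.65 + 586.68 = 2029.33 kN·m.

M_n ≈ 2030 kN·m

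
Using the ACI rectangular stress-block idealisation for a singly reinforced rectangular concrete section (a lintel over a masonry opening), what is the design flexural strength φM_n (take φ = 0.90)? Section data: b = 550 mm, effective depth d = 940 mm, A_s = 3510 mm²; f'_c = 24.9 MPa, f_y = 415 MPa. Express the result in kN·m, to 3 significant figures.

φM_n ≈ 1150 kN·m

T = A_s f_y = 3510 × 415 = 1456650 N = 1456.65 kN.
From C = T: a = T/(0.85 f'_c b) = 1456650/(0.85 × 24.9 × 550) = 125.13 mm.
M_n = T(d − a/2) = 1456.65 kN × (940 − 62.565) mm = 1278.12 kN·m.
φM_n = 0.90 × 1278.12 = 1150.31 kN·m.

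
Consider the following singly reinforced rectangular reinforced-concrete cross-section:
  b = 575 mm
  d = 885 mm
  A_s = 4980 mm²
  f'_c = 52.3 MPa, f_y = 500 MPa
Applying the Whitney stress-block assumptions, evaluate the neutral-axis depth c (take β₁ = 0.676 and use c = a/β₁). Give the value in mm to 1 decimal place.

c ≈ 144.1 mm

T = A_s f_y = 4980 × 500 = 2490000 N = 2490 kN.
Setting C = 0.85 f'_c a b equal to T: a = 2490000/(0.85 × 52.3 × 575) = 97.412 mm.
With β₁ = 0.676, c = a/β₁ = 97.412/0.676 = 144.1 mm.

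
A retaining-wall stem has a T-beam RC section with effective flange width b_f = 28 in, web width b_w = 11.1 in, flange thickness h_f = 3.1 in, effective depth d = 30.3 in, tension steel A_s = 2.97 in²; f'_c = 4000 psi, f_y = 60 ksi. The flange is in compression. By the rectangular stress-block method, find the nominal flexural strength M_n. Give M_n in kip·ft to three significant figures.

M_n ≈ 436 kip·ft

Tension: T = A_s f_y = 2.97 × 60 = 178.2 kips.
Try a within the flange: a = T/(0.85 f'_c b_f) = 178.2/(0.85 × 4 × 28) = 1.872 in.
Since a = 1.872 ≤ h_f = 3.1 in, the stress block lies entirely in the flange; analyse as a rectangular beam of width b_f.
M_n = T(d − a/2) = 178.2 × (30.3 − 0.936) = 5232.7 kip·in.
M_n = 5232.7/12 = 436.06 kip·ft.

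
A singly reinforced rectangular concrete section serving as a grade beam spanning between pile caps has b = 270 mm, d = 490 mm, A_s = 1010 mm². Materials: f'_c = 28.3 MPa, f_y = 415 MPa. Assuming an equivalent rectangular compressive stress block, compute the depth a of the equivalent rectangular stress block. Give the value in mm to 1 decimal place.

T = A_s f_y = 1010 × 415 = 419150 N = 419.15 kN.
Setting C = 0.85 f'_c a b equal to T: a = 419150/(0.85 × 28.3 × 270) = 64.5 mm.

a ≈ 64.5 mm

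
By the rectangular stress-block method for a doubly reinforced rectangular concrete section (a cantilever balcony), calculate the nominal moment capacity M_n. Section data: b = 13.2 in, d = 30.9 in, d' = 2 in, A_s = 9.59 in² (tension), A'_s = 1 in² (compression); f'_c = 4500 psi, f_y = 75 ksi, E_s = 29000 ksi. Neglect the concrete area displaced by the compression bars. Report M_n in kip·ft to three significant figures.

Assume both steels yield.
a = (A_s − A'_s) f_y/(0.85 f'_c b) = (9.59 − 1) × 75/(0.85 × 4.5 × 13.2) = 12.760 in.
c = a/β₁ = 12.760/0.825 = 15.467 in; ε'_s = 0.003(c − d')/c = 0.0026 ≥ ε_y = 0.0026, so the compression steel yields.
M_n = (A_s − A'_s) f_y (d − a/2) + A'_s f_y (d − d') = 644.25 × (30.9 − 6.38) + 75 × (30.9 − 2) = 15797.0 + 2167.5 = 17964.5 kip·in = 17964.5/12 = 1497.04 kip·ft.

M_n ≈ 1500 kip·ft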